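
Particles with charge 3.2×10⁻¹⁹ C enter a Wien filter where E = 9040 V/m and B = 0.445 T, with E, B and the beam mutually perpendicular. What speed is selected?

For undeflected motion the electric and magnetic forces balance: qE = qvB.
v = E/B = 9040/0.445 = 2.03×10⁴ m/s.
The result is independent of the particle's charge and mass.

v = 2.03×10⁴ m/s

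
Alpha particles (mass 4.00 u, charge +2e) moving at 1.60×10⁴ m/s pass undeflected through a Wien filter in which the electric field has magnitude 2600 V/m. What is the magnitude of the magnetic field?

Balance of forces in the selector: qE = qvB ⇒ B = E/v.
B = 2600/1.60×10⁴ = 0.163 T.

B = 0.163 T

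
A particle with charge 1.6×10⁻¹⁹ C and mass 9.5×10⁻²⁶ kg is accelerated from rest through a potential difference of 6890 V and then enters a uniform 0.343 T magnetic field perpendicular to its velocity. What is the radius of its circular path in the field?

r ≈ 0.264 m

Acceleration: |q|V = ½mv² ⇒ v = √(2|q|V/m) = √(2·1.6×10⁻¹⁹·6890/9.5×10⁻²⁶) ≈ 1.523×10⁵ m/s.
In the field: r = mv/(|q|B) = (9.5×10⁻²⁶)(1.523×10⁵)/((1.6×10⁻¹⁹)(0.343)) ≈ 0.264 m.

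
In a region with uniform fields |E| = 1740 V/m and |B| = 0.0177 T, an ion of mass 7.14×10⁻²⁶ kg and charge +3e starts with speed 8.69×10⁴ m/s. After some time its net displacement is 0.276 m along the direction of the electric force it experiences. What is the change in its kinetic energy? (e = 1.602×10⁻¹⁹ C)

The magnetic force is always ⟂ v and does no work; only the electric force changes KE.
ΔKE = F_E · d = |q|E d = (4.806×10⁻¹⁹)(1740)(0.276) ≈ 2.31×10⁻¹⁶ J.

ΔKE ≈ 2.31×10⁻¹⁶ J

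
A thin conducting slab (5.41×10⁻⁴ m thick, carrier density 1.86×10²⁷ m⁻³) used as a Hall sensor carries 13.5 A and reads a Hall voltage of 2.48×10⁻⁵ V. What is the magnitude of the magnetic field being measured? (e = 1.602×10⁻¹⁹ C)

From V_H = IB/(n e t), B = V_H n e t / I.
B = (2.48×10⁻⁵)(1.86×10²⁷)(1.602×10⁻¹⁹)(5.41×10⁻⁴)/13.5 ≈ 0.296 T.

B ≈ 0.296 T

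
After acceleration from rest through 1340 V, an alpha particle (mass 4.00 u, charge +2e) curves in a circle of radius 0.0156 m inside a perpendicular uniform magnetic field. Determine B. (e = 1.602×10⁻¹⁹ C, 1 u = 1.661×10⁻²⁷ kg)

v = √(2|q|V/m) = √(2·3.204×10⁻¹⁹·1340/6.644×10⁻²⁷) ≈ 3.595×10⁵ m/s.
B = mv/(|q|r) = (6.644×10⁻²⁷)(3.595×10⁵)/((3.204×10⁻¹⁹)(0.0156)) ≈ 0.478 T.

B ≈ 0.478 T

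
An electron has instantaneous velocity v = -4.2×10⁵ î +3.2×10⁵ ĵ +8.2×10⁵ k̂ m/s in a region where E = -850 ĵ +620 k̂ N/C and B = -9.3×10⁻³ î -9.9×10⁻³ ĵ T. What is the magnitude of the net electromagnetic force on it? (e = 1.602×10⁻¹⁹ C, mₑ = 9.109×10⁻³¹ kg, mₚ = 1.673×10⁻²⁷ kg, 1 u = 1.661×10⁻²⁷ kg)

|F| ≈ 2.25×10⁻¹⁵ N

v×B = (8120, -7630, 7130) N/C.
E + v×B = (8120, -8480, 7750) N/C.
F = q(E + v×B) = (−1.602×10⁻¹⁹ C)·(8120, -8480, 7750) = (-1.30×10⁻¹⁵, 1.36×10⁻¹⁵, -1.24×10⁻¹⁵) N.
|F| = 2.25×10⁻¹⁵ N.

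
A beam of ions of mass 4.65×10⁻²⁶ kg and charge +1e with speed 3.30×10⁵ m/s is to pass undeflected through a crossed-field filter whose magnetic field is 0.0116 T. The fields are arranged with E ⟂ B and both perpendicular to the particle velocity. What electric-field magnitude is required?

For straight-line motion qE = qvB, so E = vB.
E = 3.30×10⁵ × 0.0116 = 3830 V/m.

E = 3830 V/m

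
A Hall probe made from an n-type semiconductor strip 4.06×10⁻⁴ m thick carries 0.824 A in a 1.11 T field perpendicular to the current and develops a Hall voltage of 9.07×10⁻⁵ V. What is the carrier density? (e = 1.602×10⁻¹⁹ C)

From V_H = IB/(n e t), n = IB/(V_H e t).
n = (0.824)(1.11)/((9.07×10⁻⁵)(1.602×10⁻¹⁹)(4.06×10⁻⁴)) ≈ 1.55×10²⁶ m⁻³.

n ≈ 1.55×10²⁶ m⁻³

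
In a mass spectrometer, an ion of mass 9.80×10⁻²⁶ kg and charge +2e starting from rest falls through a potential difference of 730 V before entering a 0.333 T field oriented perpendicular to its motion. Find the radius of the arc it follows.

r ≈ 0.0635 m

Acceleration: |q|V = ½mv² ⇒ v = √(2|q|V/m) = √(2·3.204×10⁻¹⁹·730/9.80×10⁻²⁶) ≈ 6.909×10⁴ m/s.
In the field: r = mv/(|q|B) = (9.80×10⁻²⁶)(6.909×10⁴)/((3.204×10⁻¹⁹)(0.333)) ≈ 0.0635 m.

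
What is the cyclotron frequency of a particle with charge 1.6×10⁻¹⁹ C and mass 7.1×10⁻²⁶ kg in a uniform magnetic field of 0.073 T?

f ≈ 2.6×10⁴ Hz

f = |q|B/(2πm).
f = (1.6×10⁻¹⁹)(0.073)/(2π·7.1×10⁻²⁶) ≈ 2.6×10⁴ Hz.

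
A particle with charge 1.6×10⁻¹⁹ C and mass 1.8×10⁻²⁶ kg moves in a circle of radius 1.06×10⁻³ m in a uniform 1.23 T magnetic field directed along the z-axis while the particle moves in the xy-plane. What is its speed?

From |q|vB = mv²/r, v = |q|Br/m.
v = (1.6×10⁻¹⁹)(1.23)(1.06×10⁻³)/1.8×10⁻²⁶ ≈ 1.16×10⁴ m/s.

v ≈ 1.16×10⁴ m/s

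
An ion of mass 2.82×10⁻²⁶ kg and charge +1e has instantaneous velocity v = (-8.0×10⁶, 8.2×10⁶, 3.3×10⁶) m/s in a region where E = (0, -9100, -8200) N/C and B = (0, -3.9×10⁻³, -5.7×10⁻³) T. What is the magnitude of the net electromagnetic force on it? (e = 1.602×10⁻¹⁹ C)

|F| ≈ 1.09×10⁻¹⁴ N

v×B = (-3.39×10⁴, -4.56×10⁴, 3.12×10⁴) N/C.
E + v×B = (-3.39×10⁴, -5.47×10⁴, 2.30×10⁴) N/C.
F = q(E + v×B) = (1.602×10⁻¹⁹ C)·(-3.39×10⁴, -5.47×10⁴, 2.30×10⁴) = (-5.43×10⁻¹⁵, -8.76×10⁻¹⁵, 3.68×10⁻¹⁵) N.
|F| = 1.09×10⁻¹⁴ N.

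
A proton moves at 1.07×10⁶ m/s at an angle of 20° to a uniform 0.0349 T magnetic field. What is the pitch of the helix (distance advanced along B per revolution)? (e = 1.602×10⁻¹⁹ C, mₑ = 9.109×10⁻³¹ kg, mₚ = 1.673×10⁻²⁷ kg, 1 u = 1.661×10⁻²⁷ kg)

v∥ = v cosθ = 1.07×10⁶·cos20° ≈ 1.005×10⁶ m/s.
T = 2πm/(|q|B) = 2π(1.673×10⁻²⁷)/((1.602×10⁻¹⁹)(0.0349)) ≈ 1.880×10⁻⁶ s.
pitch = v∥ T = (1.005×10⁶)(1.880×10⁻⁶) ≈ 1.89 m.

p ≈ 1.89 m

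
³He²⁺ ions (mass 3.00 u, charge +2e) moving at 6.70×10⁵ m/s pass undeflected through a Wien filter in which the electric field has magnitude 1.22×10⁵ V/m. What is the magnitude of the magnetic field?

B = 0.182 T

Balance of forces in the selector: qE = qvB ⇒ B = E/v.
B = 1.22×10⁵/6.70×10⁵ = 0.182 T.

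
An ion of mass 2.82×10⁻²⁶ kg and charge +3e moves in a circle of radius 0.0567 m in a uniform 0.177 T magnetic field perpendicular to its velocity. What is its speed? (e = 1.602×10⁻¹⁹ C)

v ≈ 1.71×10⁵ m/s

From |q|vB = mv²/r, v = |q|Br/m.
v = (4.806×10⁻¹⁹)(0.177)(0.0567)/2.82×10⁻²⁶ ≈ 1.71×10⁵ m/s.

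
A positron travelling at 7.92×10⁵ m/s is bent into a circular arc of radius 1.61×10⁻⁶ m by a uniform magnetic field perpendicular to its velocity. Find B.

From |q|vB = mv²/r, B = mv/(|q|r).
B = (9.109×10⁻³¹)(7.92×10⁵)/((1.602×10⁻¹⁹)(1.61×10⁻⁶)) ≈ 2.80 T.

B ≈ 2.80 T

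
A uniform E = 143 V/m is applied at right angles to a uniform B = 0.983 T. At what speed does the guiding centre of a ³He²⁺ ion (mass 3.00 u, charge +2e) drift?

v_d ≈ 145 m/s

The steady drift has the magnetic force balancing the electric force, so v_d = E/B.
v_d = 143/0.983 = 145 m/s.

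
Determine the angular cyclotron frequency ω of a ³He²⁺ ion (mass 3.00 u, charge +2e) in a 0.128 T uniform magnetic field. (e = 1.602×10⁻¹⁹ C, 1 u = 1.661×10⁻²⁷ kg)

ω = |q|B/m.
ω = (3.204×10⁻¹⁹)(0.128)/4.983×10⁻²⁷ ≈ 8.23×10⁶ rad/s.

ω ≈ 8.23×10⁶ rad/s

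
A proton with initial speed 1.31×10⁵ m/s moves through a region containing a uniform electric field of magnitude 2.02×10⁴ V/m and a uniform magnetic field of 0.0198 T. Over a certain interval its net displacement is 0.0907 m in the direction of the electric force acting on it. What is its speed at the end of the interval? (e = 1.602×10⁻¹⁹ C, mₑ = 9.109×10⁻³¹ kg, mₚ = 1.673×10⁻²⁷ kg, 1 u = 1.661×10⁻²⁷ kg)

v_f ≈ 6.07×10⁵ m/s

B does no work; ΔKE = |q|E d.
½mv_f² = ½mv₀² + |q|Ed = ½(1.673×10⁻²⁷)(1.31×10⁵)² + (1.602×10⁻¹⁹)(2.02×10⁴)(0.0907) ≈ 1.436×10⁻¹⁷ J + 2.935×10⁻¹⁶ J ≈ 3.079×10⁻¹⁶ J.
v_f = √(2·3.079×10⁻¹⁶/1.673×10⁻²⁷) ≈ 6.07×10⁵ m/s.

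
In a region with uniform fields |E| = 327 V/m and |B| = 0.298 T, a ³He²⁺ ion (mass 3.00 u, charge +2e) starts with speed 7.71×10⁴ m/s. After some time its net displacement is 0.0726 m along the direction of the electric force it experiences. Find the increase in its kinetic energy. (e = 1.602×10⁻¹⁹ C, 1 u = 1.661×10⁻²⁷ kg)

ΔKE ≈ 7.61×10⁻¹⁸ J

The magnetic force is always ⟂ v and does no work; only the electric force changes KE.
ΔKE = F_E · d = |q|E d = (3.204×10⁻¹⁹)(327)(0.0726) ≈ 7.61×10⁻¹⁸ J.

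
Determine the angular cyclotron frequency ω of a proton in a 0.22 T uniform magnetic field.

ω = |q|B/m.
ω = (1.602×10⁻¹⁹)(0.22)/1.673×10⁻²⁷ ≈ 2.1×10⁷ rad/s.

ω ≈ 2.1×10⁷ rad/s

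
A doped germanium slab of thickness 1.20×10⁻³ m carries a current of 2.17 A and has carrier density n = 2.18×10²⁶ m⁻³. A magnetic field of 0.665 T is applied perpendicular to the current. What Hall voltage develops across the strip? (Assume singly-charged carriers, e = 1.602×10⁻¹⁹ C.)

V_H = IB/(n e t).
V_H = (2.17)(0.665)/((2.18×10²⁶)(1.602×10⁻¹⁹)(1.20×10⁻³)) ≈ 3.44×10⁻⁵ V.

V_H ≈ 3.44×10⁻⁵ V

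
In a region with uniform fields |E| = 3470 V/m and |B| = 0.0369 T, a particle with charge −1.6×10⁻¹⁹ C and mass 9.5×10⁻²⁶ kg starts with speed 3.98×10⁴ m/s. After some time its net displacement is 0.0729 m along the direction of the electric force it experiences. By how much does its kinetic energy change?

ΔKE ≈ 4.05×10⁻¹⁷ J

The magnetic force is always ⟂ v and does no work; only the electric force changes KE.
ΔKE = F_E · d = |q|E d = (1.6×10⁻¹⁹)(3470)(0.0729) ≈ 4.05×10⁻¹⁷ J.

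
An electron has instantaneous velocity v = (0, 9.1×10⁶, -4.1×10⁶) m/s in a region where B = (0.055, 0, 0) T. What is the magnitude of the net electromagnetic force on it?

v×B = (0, -2.26×10⁵, -5.00×10⁵) N/C.
F = q v×B = (−1.602×10⁻¹⁹ C)·(0, -2.26×10⁵, -5.00×10⁵) = (0, 3.61×10⁻¹⁴, 8.02×10⁻¹⁴) N.
|F| = 8.79×10⁻¹⁴ N.

|F| ≈ 8.79×10⁻¹⁴ N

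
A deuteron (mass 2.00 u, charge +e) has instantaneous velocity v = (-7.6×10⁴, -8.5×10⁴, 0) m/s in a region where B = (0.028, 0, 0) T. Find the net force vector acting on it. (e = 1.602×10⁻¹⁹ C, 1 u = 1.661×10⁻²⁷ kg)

F ≈ (0, 0, 3.81×10⁻¹⁶) N

v×B = (0, 0, 2380) N/C.
F = q v×B = (1.602×10⁻¹⁹ C)·(0, 0, 2380) = (0, 0, 3.81×10⁻¹⁶) N.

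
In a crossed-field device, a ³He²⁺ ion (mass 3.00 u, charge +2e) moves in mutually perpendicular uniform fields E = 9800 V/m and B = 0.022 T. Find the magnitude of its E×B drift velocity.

v_d ≈ 4.5×10⁵ m/s

The E×B drift speed is v_d = E/B.
v_d = 9800/0.022 = 4.5×10⁵ m/s.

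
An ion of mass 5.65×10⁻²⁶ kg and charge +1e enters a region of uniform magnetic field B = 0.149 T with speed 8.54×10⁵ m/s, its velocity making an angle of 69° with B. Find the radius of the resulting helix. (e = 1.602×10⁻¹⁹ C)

v⊥ = v sinθ = 8.54×10⁵·sin69° ≈ 7.973×10⁵ m/s.
r = m v⊥/(|q|B) = (5.65×10⁻²⁶)(7.973×10⁵)/((1.602×10⁻¹⁹)(0.149)) ≈ 1.89 m.

r ≈ 1.89 m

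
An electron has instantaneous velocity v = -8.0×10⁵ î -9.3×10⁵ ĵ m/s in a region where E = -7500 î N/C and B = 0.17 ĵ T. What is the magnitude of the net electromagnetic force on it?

v×B = (0, 0, -1.36×10⁵) N/C.
E + v×B = (-7500, 0, -1.36×10⁵) N/C.
F = q(E + v×B) = (−1.602×10⁻¹⁹ C)·(-7500, 0, -1.36×10⁵) = (1.20×10⁻¹⁵, 0, 2.18×10⁻¹⁴) N.
|F| = 2.18×10⁻¹⁴ N.

|F| ≈ 2.18×10⁻¹⁴ N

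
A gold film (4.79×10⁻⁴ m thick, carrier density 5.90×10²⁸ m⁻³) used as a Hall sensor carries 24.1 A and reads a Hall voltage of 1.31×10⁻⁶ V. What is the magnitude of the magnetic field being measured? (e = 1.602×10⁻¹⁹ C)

From V_H = IB/(n e t), B = V_H n e t / I.
B = (1.31×10⁻⁶)(5.90×10²⁸)(1.602×10⁻¹⁹)(4.79×10⁻⁴)/24.1 ≈ 0.246 T.

B ≈ 0.246 T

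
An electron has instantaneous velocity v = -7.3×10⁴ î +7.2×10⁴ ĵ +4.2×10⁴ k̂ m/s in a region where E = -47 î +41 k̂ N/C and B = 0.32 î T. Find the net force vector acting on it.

F ≈ (7.53×10⁻¹⁸, -2.15×10⁻¹⁵, 3.68×10⁻¹⁵) N

v×B = (0, 1.34×10⁴, -2.30×10⁴) N/C.
E + v×B = (-47.0, 1.34×10⁴, -2.30×10⁴) N/C.
F = q(E + v×B) = (−1.602×10⁻¹⁹ C)·(-47.0, 1.34×10⁴, -2.30×10⁴) = (7.53×10⁻¹⁸, -2.15×10⁻¹⁵, 3.68×10⁻¹⁵) N.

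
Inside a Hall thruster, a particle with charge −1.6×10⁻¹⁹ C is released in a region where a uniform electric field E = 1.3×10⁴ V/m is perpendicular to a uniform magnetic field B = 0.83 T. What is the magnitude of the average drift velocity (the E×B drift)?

The E×B drift speed is v_d = E/B.
v_d = 1.3×10⁴/0.83 = 1.6×10⁴ m/s.

v_d ≈ 1.6×10⁴ m/s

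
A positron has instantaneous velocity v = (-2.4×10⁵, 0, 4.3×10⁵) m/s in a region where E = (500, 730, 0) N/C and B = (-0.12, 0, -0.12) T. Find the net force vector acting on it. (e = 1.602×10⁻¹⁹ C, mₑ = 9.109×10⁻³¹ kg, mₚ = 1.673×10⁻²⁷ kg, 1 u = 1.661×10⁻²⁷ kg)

F ≈ (8.01×10⁻¹⁷, -1.28×10⁻¹⁴, 0) N

v×B = (0, -8.04×10⁴, 0) N/C.
E + v×B = (500, -7.97×10⁴, 0) N/C.
F = q(E + v×B) = (1.602×10⁻¹⁹ C)·(500, -7.97×10⁴, 0) = (8.01×10⁻¹⁷, -1.28×10⁻¹⁴, 0) N.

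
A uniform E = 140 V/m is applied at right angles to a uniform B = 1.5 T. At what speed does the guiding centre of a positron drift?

The steady drift has the magnetic force balancing the electric force, so v_d = E/B.
v_d = 140/1.5 = 93 m/s.

v_d ≈ 93 m/s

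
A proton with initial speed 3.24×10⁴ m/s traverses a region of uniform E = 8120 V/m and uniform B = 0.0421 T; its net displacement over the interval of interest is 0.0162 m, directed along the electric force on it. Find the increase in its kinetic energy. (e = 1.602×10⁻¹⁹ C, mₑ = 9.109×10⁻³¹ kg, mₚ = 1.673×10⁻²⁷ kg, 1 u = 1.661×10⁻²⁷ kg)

ΔKE ≈ 2.11×10⁻¹⁷ J

The magnetic force is always ⟂ v and does no work; only the electric force changes KE.
ΔKE = F_E · d = |q|E d = (1.602×10⁻¹⁹)(8120)(0.0162) ≈ 2.11×10⁻¹⁷ J.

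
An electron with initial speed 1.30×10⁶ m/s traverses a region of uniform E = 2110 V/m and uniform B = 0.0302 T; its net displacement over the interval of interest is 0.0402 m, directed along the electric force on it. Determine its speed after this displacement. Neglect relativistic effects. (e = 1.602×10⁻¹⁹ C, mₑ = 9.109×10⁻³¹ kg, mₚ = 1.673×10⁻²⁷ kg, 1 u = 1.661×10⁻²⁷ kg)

B does no work; ΔKE = |q|E d.
½mv_f² = ½mv₀² + |q|Ed = ½(9.109×10⁻³¹)(1.30×10⁶)² + (1.602×10⁻¹⁹)(2110)(0.0402) ≈ 7.697×10⁻¹⁹ J + 1.359×10⁻¹⁷ J ≈ 1.436×10⁻¹⁷ J.
v_f = √(2·1.436×10⁻¹⁷/9.109×10⁻³¹) ≈ 5.61×10⁶ m/s.

v_f ≈ 5.61×10⁶ m/s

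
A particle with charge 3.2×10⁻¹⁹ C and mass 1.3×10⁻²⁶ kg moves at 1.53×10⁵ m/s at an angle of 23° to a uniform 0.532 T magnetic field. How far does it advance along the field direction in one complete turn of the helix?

p ≈ 0.0676 m

v∥ = v cosθ = 1.53×10⁵·cos23° ≈ 1.408×10⁵ m/s.
T = 2πm/(|q|B) = 2π(1.3×10⁻²⁶)/((3.2×10⁻¹⁹)(0.532)) ≈ 4.798×10⁻⁷ s.
pitch = v∥ T = (1.408×10⁵)(4.798×10⁻⁷) ≈ 0.0676 m.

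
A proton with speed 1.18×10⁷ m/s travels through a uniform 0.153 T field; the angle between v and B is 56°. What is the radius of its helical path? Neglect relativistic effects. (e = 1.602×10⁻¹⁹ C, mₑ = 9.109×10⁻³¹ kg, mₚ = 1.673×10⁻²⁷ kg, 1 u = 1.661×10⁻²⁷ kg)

r ≈ 0.668 m

v⊥ = v sinθ = 1.18×10⁷·sin56° ≈ 9.783×10⁶ m/s.
r = m v⊥/(|q|B) = (1.673×10⁻²⁷)(9.783×10⁶)/((1.602×10⁻¹⁹)(0.153)) ≈ 0.668 m.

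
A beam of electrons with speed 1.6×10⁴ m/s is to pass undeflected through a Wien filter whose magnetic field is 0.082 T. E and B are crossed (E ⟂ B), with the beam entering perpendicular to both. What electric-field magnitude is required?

E = 1300 V/m

For straight-line motion qE = qvB, so E = vB.
E = 1.6×10⁴ × 0.082 = 1300 V/m.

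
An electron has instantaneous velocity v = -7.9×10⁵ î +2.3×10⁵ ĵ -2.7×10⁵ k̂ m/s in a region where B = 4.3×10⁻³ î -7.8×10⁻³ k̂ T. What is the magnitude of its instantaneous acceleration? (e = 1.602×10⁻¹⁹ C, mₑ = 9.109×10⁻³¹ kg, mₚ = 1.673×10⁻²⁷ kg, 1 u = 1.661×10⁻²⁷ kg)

v×B = (-1790, -7320, -989) N/C.
F = q v×B = (−1.602×10⁻¹⁹ C)·(-1790, -7320, -989) = (2.87×10⁻¹⁶, 1.17×10⁻¹⁵, 1.58×10⁻¹⁶) N.
|a| = |F|/m = 1.218×10⁻¹⁵/9.109×10⁻³¹ ≈ 1.34×10¹⁵ m/s².

|a| ≈ 1.34×10¹⁵ m/s²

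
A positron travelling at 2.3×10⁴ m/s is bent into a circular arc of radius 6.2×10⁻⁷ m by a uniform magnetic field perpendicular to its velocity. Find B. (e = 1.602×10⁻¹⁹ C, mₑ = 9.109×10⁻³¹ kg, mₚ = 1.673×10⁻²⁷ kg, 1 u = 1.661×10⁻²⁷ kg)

B ≈ 0.21 T

From |q|vB = mv²/r, B = mv/(|q|r).
B = (9.109×10⁻³¹)(2.3×10⁴)/((1.602×10⁻¹⁹)(6.2×10⁻⁷)) ≈ 0.21 T.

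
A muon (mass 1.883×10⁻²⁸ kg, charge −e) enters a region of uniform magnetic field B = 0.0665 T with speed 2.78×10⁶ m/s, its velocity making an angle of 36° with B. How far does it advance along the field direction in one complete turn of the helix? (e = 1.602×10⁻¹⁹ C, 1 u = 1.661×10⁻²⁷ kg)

p ≈ 0.250 m

v∥ = v cosθ = 2.78×10⁶·cos36° ≈ 2.249×10⁶ m/s.
T = 2πm/(|q|B) = 2π(1.883×10⁻²⁸)/((1.602×10⁻¹⁹)(0.0665)) ≈ 1.111×10⁻⁷ s.
pitch = v∥ T = (2.249×10⁶)(1.111×10⁻⁷) ≈ 0.250 m.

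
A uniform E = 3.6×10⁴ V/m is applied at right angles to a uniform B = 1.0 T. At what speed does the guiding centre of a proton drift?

v_d ≈ 3.6×10⁴ m/s

The E×B drift speed is v_d = E/B.
v_d = 3.6×10⁴/1.0 = 3.6×10⁴ m/s.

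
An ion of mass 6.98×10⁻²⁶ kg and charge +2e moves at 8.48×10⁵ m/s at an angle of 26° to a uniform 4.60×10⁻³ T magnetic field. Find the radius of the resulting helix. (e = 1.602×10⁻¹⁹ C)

v⊥ = v sinθ = 8.48×10⁵·sin26° ≈ 3.717×10⁵ m/s.
r = m v⊥/(|q|B) = (6.98×10⁻²⁶)(3.717×10⁵)/((3.204×10⁻¹⁹)(4.60×10⁻³)) ≈ 17.6 m.

r ≈ 17.6 m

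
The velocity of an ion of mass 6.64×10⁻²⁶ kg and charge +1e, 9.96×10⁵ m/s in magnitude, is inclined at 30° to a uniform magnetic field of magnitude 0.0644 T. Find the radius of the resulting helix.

v⊥ = v sinθ = 9.96×10⁵·sin30° ≈ 4.980×10⁵ m/s.
r = m v⊥/(|q|B) = (6.64×10⁻²⁶)(4.980×10⁵)/((1.602×10⁻¹⁹)(0.0644)) ≈ 3.21 m.

r ≈ 3.21 m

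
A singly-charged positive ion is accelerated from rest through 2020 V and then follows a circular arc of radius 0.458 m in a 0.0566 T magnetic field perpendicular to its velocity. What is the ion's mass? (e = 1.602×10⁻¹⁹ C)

Combine |q|V = ½mv² and r = mv/(|q|B): eliminate v to get m = qB²r²/(2V).
m = (1.602×10⁻¹⁹)(0.0566)²(0.458)²/(2·2020) ≈ 2.66×10⁻²⁶ kg.

m ≈ 2.66×10⁻²⁶ kg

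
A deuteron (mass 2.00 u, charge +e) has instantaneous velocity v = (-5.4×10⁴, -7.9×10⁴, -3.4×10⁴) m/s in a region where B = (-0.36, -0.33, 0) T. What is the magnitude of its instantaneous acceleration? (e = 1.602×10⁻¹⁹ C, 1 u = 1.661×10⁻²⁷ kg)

v×B = (-1.12×10⁴, 1.22×10⁴, -1.06×10⁴) N/C.
F = q v×B = (1.602×10⁻¹⁹ C)·(-1.12×10⁴, 1.22×10⁴, -1.06×10⁴) = (-1.80×10⁻¹⁵, 1.96×10⁻¹⁵, -1.70×10⁻¹⁵) N.
|a| = |F|/m = 3.158×10⁻¹⁵/3.322×10⁻²⁷ ≈ 9.51×10¹¹ m/s².

|a| ≈ 9.51×10¹¹ m/s²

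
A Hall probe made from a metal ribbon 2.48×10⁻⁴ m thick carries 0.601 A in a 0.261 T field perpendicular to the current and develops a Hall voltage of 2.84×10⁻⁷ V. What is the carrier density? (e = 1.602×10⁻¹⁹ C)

n ≈ 1.39×10²⁸ m⁻³

From V_H = IB/(n e t), n = IB/(V_H e t).
n = (0.601)(0.261)/((2.84×10⁻⁷)(1.602×10⁻¹⁹)(2.48×10⁻⁴)) ≈ 1.39×10²⁸ m⁻³.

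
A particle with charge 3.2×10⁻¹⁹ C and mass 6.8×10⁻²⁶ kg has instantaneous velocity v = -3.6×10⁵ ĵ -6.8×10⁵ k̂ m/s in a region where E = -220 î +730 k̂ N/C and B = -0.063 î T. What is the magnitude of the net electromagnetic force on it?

|F| ≈ 1.54×10⁻¹⁴ N

v×B = (0, 4.28×10⁴, -2.27×10⁴) N/C.
E + v×B = (-220, 4.28×10⁴, -2.20×10⁴) N/C.
F = q(E + v×B) = (3.2×10⁻¹⁹ C)·(-220, 4.28×10⁴, -2.20×10⁴) = (-7.04×10⁻¹⁷, 1.37×10⁻¹⁴, -7.02×10⁻¹⁵) N.
|F| = 1.54×10⁻¹⁴ N.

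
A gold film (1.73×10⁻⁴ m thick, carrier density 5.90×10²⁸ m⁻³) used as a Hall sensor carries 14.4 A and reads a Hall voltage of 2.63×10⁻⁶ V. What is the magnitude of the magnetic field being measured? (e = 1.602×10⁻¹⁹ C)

From V_H = IB/(n e t), B = V_H n e t / I.
B = (2.63×10⁻⁶)(5.90×10²⁸)(1.602×10⁻¹⁹)(1.73×10⁻⁴)/14.4 ≈ 0.299 T.

B ≈ 0.299 T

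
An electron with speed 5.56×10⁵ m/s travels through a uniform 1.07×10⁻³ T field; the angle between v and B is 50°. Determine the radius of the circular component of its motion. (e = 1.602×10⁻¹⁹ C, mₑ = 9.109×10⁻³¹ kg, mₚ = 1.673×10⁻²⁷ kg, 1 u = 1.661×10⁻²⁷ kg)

v⊥ = v sinθ = 5.56×10⁵·sin50° ≈ 4.259×10⁵ m/s.
r = m v⊥/(|q|B) = (9.109×10⁻³¹)(4.259×10⁵)/((1.602×10⁻¹⁹)(1.07×10⁻³)) ≈ 2.26×10⁻³ m.

r ≈ 2.26×10⁻³ m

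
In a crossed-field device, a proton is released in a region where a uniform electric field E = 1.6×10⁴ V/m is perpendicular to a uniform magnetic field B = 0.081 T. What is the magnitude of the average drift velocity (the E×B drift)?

v_d ≈ 2.0×10⁵ m/s

In crossed fields the guiding centre drifts at v_d = |E×B|/B² = E/B, independent of charge and mass.
v_d = 1.6×10⁴/0.081 = 2.0×10⁵ m/s.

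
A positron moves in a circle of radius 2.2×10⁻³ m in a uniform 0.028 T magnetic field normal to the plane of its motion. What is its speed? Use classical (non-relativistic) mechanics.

v ≈ 1.1×10⁷ m/s

From |q|vB = mv²/r, v = |q|Br/m.
v = (1.602×10⁻¹⁹)(0.028)(2.2×10⁻³)/9.109×10⁻³¹ ≈ 1.1×10⁷ m/s.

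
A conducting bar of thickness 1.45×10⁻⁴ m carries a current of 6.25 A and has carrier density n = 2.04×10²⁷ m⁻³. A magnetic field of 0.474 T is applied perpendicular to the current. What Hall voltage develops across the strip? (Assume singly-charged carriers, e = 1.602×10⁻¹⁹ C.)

V_H = IB/(n e t).
V_H = (6.25)(0.474)/((2.04×10²⁷)(1.602×10⁻¹⁹)(1.45×10⁻⁴)) ≈ 6.25×10⁻⁵ V.

V_H ≈ 6.25×10⁻⁵ V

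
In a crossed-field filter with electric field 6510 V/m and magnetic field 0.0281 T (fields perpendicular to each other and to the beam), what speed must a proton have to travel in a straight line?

For undeflected motion the electric and magnetic forces balance: qE = qvB.
v = E/B = 6510/0.0281 = 2.32×10⁵ m/s.
The result is independent of the particle's charge and mass.

v = 2.32×10⁵ m/s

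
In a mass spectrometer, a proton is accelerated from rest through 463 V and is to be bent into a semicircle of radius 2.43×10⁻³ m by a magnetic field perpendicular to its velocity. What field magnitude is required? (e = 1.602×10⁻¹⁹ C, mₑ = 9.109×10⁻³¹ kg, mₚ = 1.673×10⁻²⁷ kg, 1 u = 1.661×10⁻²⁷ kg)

B ≈ 1.28 T

v = √(2|q|V/m) = √(2·1.602×10⁻¹⁹·463/1.673×10⁻²⁷) ≈ 2.978×10⁵ m/s.
B = mv/(|q|r) = (1.673×10⁻²⁷)(2.978×10⁵)/((1.602×10⁻¹⁹)(2.43×10⁻³)) ≈ 1.28 T.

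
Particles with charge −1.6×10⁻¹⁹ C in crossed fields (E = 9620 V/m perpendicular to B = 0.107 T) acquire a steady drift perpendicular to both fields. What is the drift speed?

v_d ≈ 8.99×10⁴ m/s

The steady drift has the magnetic force balancing the electric force, so v_d = E/B.
v_d = 9620/0.107 = 8.99×10⁴ m/s.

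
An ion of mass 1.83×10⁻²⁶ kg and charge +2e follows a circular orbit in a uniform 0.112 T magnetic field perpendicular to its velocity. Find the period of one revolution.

The cyclotron period depends only on m, q, B: T = 2πm/(|q|B).
T = 2π(1.83×10⁻²⁶)/((3.204×10⁻¹⁹)(0.112)) ≈ 3.20×10⁻⁶ s.

T ≈ 3.20×10⁻⁶ s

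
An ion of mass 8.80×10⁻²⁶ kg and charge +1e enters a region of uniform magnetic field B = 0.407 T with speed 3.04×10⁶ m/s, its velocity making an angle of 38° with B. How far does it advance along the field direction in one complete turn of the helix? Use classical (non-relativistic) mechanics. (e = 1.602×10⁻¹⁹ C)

v∥ = v cosθ = 3.04×10⁶·cos38° ≈ 2.396×10⁶ m/s.
T = 2πm/(|q|B) = 2π(8.80×10⁻²⁶)/((1.602×10⁻¹⁹)(0.407)) ≈ 8.480×10⁻⁶ s.
pitch = v∥ T = (2.396×10⁶)(8.480×10⁻⁶) ≈ 20.3 m.

p ≈ 20.3 m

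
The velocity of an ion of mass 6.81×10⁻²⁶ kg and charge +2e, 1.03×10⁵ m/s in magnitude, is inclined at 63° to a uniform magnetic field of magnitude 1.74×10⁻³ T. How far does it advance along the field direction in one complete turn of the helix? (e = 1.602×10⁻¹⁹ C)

p ≈ 35.9 m

v∥ = v cosθ = 1.03×10⁵·cos63° ≈ 4.676×10⁴ m/s.
T = 2πm/(|q|B) = 2π(6.81×10⁻²⁶)/((3.204×10⁻¹⁹)(1.74×10⁻³)) ≈ 7.675×10⁻⁴ s.
pitch = v∥ T = (4.676×10⁴)(7.675×10⁻⁴) ≈ 35.9 m.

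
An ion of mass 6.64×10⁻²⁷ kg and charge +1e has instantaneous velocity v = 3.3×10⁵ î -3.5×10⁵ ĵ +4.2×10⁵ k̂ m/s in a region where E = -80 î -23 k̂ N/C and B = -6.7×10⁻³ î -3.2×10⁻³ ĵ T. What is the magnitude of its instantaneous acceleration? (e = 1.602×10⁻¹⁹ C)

v×B = (1340, -2810, -3400) N/C.
E + v×B = (1260, -2810, -3420) N/C.
F = q(E + v×B) = (1.602×10⁻¹⁹ C)·(1260, -2810, -3420) = (2.02×10⁻¹⁶, -4.51×10⁻¹⁶, -5.49×10⁻¹⁶) N.
|a| = |F|/m = 7.383×10⁻¹⁶/6.64×10⁻²⁷ ≈ 1.11×10¹¹ m/s².

|a| ≈ 1.11×10¹¹ m/s²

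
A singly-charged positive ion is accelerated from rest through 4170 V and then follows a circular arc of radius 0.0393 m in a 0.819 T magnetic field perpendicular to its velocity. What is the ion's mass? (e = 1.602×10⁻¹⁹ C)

Combine |q|V = ½mv² and r = mv/(|q|B): eliminate v to get m = qB²r²/(2V).
m = (1.602×10⁻¹⁹)(0.819)²(0.0393)²/(2·4170) ≈ 1.99×10⁻²⁶ kg.

m ≈ 1.99×10⁻²⁶ kg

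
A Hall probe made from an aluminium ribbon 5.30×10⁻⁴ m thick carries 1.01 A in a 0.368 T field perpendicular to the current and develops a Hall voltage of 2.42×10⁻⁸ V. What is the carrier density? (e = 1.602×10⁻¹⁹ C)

From V_H = IB/(n e t), n = IB/(V_H e t).
n = (1.01)(0.368)/((2.42×10⁻⁸)(1.602×10⁻¹⁹)(5.30×10⁻⁴)) ≈ 1.81×10²⁹ m⁻³.

n ≈ 1.81×10²⁹ m⁻³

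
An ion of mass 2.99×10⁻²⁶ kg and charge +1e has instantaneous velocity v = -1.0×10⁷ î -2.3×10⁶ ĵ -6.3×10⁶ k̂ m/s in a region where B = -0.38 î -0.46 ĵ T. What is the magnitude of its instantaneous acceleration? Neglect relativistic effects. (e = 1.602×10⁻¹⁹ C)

|a| ≈ 2.84×10¹³ m/s²

v×B = (-2.90×10⁶, 2.39×10⁶, 3.73×10⁶) N/C.
F = q v×B = (1.602×10⁻¹⁹ C)·(-2.90×10⁶, 2.39×10⁶, 3.73×10⁶) = (-4.64×10⁻¹³, 3.84×10⁻¹³, 5.97×10⁻¹³) N.
|a| = |F|/m = 8.479×10⁻¹³/2.99×10⁻²⁶ ≈ 2.84×10¹³ m/s².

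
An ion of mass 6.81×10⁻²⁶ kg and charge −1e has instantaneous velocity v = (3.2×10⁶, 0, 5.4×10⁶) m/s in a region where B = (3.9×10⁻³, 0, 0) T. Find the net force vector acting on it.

F ≈ (0, -3.37×10⁻¹⁵, 0) N

v×B = (0, 2.11×10⁴, 0) N/C.
F = q v×B = (−1.602×10⁻¹⁹ C)·(0, 2.11×10⁴, 0) = (0, -3.37×10⁻¹⁵, 0) N.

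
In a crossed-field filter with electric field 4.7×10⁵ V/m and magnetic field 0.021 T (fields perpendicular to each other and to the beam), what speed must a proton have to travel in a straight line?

v = 2.2×10⁷ m/s

For undeflected motion the electric and magnetic forces balance: qE = qvB.
v = E/B = 4.7×10⁵/0.021 = 2.2×10⁷ m/s.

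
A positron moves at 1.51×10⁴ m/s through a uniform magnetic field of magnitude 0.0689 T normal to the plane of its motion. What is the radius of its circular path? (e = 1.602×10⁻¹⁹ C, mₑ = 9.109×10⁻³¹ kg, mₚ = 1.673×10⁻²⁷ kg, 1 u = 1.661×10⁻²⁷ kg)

r ≈ 1.25×10⁻⁶ m

The magnetic force provides the centripetal force: |q|vB = mv²/r.
r = mv/(|q|B) = (9.109×10⁻³¹)(1.51×10⁴)/((1.602×10⁻¹⁹)(0.0689)) ≈ 1.25×10⁻⁶ m.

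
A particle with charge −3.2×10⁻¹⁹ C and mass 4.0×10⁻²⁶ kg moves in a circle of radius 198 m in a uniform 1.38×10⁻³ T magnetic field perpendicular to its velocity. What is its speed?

From |q|vB = mv²/r, v = |q|Br/m.
v = (3.2×10⁻¹⁹)(1.38×10⁻³)(198)/4.0×10⁻²⁶ ≈ 2.19×10⁶ m/s.

v ≈ 2.19×10⁶ m/s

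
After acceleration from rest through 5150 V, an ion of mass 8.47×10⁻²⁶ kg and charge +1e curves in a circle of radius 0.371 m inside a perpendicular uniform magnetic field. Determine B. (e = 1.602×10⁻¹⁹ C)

B ≈ 0.199 T

v = √(2|q|V/m) = √(2·1.602×10⁻¹⁹·5150/8.47×10⁻²⁶) ≈ 1.396×10⁵ m/s.
B = mv/(|q|r) = (8.47×10⁻²⁶)(1.396×10⁵)/((1.602×10⁻¹⁹)(0.371)) ≈ 0.199 T.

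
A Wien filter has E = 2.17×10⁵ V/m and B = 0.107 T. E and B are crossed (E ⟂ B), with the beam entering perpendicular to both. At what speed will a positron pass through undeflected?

Zero net Lorentz force requires |qE| = |q v×B|, i.e. E = vB.
v = E/B = 2.17×10⁵/0.107 = 2.03×10⁶ m/s.
The result is independent of the particle's charge and mass.

v = 2.03×10⁶ m/s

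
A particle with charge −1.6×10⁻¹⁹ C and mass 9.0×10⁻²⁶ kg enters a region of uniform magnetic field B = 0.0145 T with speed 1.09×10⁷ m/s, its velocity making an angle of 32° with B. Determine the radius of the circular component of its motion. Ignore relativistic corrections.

r ≈ 224 m

v⊥ = v sinθ = 1.09×10⁷·sin32° ≈ 5.776×10⁶ m/s.
r = m v⊥/(|q|B) = (9.0×10⁻²⁶)(5.776×10⁶)/((1.6×10⁻¹⁹)(0.0145)) ≈ 224 m.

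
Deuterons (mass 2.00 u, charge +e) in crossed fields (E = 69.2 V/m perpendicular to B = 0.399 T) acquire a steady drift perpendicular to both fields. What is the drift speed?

v_d ≈ 173 m/s

The E×B drift speed is v_d = E/B.
v_d = 69.2/0.399 = 173 m/s.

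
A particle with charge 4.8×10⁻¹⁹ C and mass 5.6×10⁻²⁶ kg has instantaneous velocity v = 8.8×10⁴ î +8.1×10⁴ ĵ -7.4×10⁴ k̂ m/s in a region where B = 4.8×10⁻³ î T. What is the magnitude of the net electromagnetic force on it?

v×B = (0, -355, -389) N/C.
F = q v×B = (4.8×10⁻¹⁹ C)·(0, -355, -389) = (0, -1.70×10⁻¹⁶, -1.87×10⁻¹⁶) N.
|F| = 2.53×10⁻¹⁶ N.

|F| ≈ 2.53×10⁻¹⁶ N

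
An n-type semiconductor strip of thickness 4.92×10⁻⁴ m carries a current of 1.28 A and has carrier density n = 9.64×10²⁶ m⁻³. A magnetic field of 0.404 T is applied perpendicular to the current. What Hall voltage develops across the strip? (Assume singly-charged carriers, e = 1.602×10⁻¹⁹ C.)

V_H ≈ 6.81×10⁻⁶ V

V_H = IB/(n e t).
V_H = (1.28)(0.404)/((9.64×10²⁶)(1.602×10⁻¹⁹)(4.92×10⁻⁴)) ≈ 6.81×10⁻⁶ V.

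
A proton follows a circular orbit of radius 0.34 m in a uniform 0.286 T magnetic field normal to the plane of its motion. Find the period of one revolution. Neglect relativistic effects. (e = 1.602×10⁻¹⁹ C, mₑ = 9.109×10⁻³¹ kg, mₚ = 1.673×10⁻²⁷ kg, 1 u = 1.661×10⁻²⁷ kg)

T ≈ 2.29×10⁻⁷ s

The cyclotron period depends only on m, q, B: T = 2πm/(|q|B).
T = 2π(1.673×10⁻²⁷)/((1.602×10⁻¹⁹)(0.286)) ≈ 2.29×10⁻⁷ s.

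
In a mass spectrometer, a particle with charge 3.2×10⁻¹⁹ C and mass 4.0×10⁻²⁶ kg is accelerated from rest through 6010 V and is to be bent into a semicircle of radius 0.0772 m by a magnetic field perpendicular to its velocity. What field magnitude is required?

v = √(2|q|V/m) = √(2·3.2×10⁻¹⁹·6010/4.0×10⁻²⁶) ≈ 3.101×10⁵ m/s.
B = mv/(|q|r) = (4.0×10⁻²⁶)(3.101×10⁵)/((3.2×10⁻¹⁹)(0.0772)) ≈ 0.502 T.

B ≈ 0.502 T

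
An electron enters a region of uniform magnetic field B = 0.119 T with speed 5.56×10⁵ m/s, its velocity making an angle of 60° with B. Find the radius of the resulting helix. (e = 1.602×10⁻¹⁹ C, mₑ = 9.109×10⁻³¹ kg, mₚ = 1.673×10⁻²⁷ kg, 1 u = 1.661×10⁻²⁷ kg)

v⊥ = v sinθ = 5.56×10⁵·sin60° ≈ 4.815×10⁵ m/s.
r = m v⊥/(|q|B) = (9.109×10⁻³¹)(4.815×10⁵)/((1.602×10⁻¹⁹)(0.119)) ≈ 2.30×10⁻⁵ m.

r ≈ 2.30×10⁻⁵ m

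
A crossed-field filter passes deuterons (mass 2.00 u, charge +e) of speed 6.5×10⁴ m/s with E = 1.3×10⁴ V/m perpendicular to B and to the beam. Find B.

Balance of forces in the selector: qE = qvB ⇒ B = E/v.
B = 1.3×10⁴/6.5×10⁴ = 0.20 T.

B = 0.20 T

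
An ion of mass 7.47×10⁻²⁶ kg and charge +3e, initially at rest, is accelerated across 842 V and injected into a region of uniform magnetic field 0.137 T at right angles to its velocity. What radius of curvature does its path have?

r ≈ 0.118 m

Acceleration: |q|V = ½mv² ⇒ v = √(2|q|V/m) = √(2·4.806×10⁻¹⁹·842/7.47×10⁻²⁶) ≈ 1.041×10⁵ m/s.
In the field: r = mv/(|q|B) = (7.47×10⁻²⁶)(1.041×10⁵)/((4.806×10⁻¹⁹)(0.137)) ≈ 0.118 m.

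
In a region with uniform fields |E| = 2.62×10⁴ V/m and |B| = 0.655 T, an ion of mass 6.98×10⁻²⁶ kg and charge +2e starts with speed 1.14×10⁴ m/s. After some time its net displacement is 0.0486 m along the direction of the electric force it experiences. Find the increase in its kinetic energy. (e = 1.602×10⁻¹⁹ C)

The magnetic force is always ⟂ v and does no work; only the electric force changes KE.
ΔKE = F_E · d = |q|E d = (3.204×10⁻¹⁹)(2.62×10⁴)(0.0486) ≈ 4.08×10⁻¹⁶ J.

ΔKE ≈ 4.08×10⁻¹⁶ J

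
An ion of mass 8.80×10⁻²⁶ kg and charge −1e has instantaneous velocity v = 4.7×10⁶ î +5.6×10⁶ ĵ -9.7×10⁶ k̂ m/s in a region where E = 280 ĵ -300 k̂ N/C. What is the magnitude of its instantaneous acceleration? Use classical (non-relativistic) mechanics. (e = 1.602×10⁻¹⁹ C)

|a| ≈ 7.47×10⁸ m/s²

Only an electric field acts, so F = qE = (−1.602×10⁻¹⁹ C)·(0, 280, -300) = (0, -4.49×10⁻¹⁷, 4.81×10⁻¹⁷) N.
|a| = |F|/m = 6.574×10⁻¹⁷/8.80×10⁻²⁶ ≈ 7.47×10⁸ m/s².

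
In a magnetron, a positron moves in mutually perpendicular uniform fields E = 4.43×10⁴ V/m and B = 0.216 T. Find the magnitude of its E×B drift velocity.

v_d ≈ 2.05×10⁵ m/s

The steady drift has the magnetic force balancing the electric force, so v_d = E/B.
v_d = 4.43×10⁴/0.216 = 2.05×10⁵ m/s.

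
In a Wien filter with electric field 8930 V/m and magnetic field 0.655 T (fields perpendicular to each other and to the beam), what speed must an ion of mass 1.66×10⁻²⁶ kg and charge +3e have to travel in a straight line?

v = 1.36×10⁴ m/s

For undeflected motion the electric and magnetic forces balance: qE = qvB.
v = E/B = 8930/0.655 = 1.36×10⁴ m/s.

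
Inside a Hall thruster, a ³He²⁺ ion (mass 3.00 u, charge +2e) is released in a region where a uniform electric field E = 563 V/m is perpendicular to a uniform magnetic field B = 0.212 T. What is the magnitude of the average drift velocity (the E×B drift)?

The E×B drift speed is v_d = E/B.
v_d = 563/0.212 = 2660 m/s.

v_d ≈ 2660 m/s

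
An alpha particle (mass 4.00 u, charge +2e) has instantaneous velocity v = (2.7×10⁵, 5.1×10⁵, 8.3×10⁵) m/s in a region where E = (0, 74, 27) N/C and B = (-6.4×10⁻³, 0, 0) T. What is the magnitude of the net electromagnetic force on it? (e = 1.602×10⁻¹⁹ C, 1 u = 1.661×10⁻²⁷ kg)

v×B = (0, -5310, 3260) N/C.
E + v×B = (0, -5240, 3290) N/C.
F = q(E + v×B) = (3.204×10⁻¹⁹ C)·(0, -5240, 3290) = (0, -1.68×10⁻¹⁵, 1.05×10⁻¹⁵) N.
|F| = 1.98×10⁻¹⁵ N.

|F| ≈ 1.98×10⁻¹⁵ N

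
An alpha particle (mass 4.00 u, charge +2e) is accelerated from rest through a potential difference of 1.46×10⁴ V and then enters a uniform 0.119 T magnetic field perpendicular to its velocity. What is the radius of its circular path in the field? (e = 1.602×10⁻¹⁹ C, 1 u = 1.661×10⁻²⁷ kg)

Acceleration: |q|V = ½mv² ⇒ v = √(2|q|V/m) = √(2·3.204×10⁻¹⁹·1.46×10⁴/6.644×10⁻²⁷) ≈ 1.187×10⁶ m/s.
In the field: r = mv/(|q|B) = (6.644×10⁻²⁷)(1.187×10⁶)/((3.204×10⁻¹⁹)(0.119)) ≈ 0.207 m.

r ≈ 0.207 m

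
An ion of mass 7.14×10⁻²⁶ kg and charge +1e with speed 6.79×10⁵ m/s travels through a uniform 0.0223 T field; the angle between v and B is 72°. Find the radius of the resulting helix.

v⊥ = v sinθ = 6.79×10⁵·sin72° ≈ 6.458×10⁵ m/s.
r = m v⊥/(|q|B) = (7.14×10⁻²⁶)(6.458×10⁵)/((1.602×10⁻¹⁹)(0.0223)) ≈ 12.9 m.

r ≈ 12.9 m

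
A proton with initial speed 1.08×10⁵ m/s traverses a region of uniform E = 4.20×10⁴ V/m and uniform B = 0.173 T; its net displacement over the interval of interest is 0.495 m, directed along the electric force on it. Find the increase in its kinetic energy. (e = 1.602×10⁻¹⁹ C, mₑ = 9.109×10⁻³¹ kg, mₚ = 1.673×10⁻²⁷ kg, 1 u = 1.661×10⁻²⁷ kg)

ΔKE ≈ 3.33×10⁻¹⁵ J

The magnetic force is always ⟂ v and does no work; only the electric force changes KE.
ΔKE = F_E · d = |q|E d = (1.602×10⁻¹⁹)(4.20×10⁴)(0.495) ≈ 3.33×10⁻¹⁵ J.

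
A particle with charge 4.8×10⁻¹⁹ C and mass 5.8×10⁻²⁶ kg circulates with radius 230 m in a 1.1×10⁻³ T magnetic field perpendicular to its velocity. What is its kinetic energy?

v = |q|Br/m, then KE = ½mv² = (qBr)²/(2m).
v = (4.8×10⁻¹⁹)(1.1×10⁻³)(230)/5.8×10⁻²⁶ ≈ 2.094×10⁶ m/s.
KE = ½(5.8×10⁻²⁶)(2.094×10⁶)² ≈ 1.3×10⁻¹³ J.

KE ≈ 1.3×10⁻¹³ J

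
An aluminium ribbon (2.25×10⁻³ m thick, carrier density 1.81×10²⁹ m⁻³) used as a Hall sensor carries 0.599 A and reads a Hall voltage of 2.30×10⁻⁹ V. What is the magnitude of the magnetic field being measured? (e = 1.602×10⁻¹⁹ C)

From V_H = IB/(n e t), B = V_H n e t / I.
B = (2.30×10⁻⁹)(1.81×10²⁹)(1.602×10⁻¹⁹)(2.25×10⁻³)/0.599 ≈ 0.251 T.

B ≈ 0.251 T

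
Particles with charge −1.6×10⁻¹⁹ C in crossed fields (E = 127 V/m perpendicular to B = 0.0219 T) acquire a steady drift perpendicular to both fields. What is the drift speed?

The steady drift has the magnetic force balancing the electric force, so v_d = E/B.
v_d = 127/0.0219 = 5800 m/s.

v_d ≈ 5800 m/s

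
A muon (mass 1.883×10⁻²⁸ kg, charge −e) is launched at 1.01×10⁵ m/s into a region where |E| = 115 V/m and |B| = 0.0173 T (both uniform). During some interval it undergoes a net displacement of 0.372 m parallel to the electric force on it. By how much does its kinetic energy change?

ΔKE ≈ 6.85×10⁻¹⁸ J

The magnetic force is always ⟂ v and does no work; only the electric force changes KE.
ΔKE = F_E · d = |q|E d = (1.602×10⁻¹⁹)(115)(0.372) ≈ 6.85×10⁻¹⁸ J.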